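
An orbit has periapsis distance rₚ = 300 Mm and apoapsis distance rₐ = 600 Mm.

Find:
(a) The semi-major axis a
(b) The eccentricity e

Convert to SI: rₚ = 300 Mm = 3e+08 m; rₐ = 600 Mm = 6e+08 m.
(a) a = (rₚ + rₐ) / 2 = (3e+08 + 6e+08) / 2 ≈ 4.5e+08 m = 450 Mm.
(b) e = (rₐ − rₚ) / (rₐ + rₚ) = (6e+08 − 3e+08) / (6e+08 + 3e+08) ≈ 0.3333.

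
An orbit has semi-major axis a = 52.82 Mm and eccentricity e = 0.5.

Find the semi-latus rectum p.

Convert to SI: a = 52.82 Mm = 5.282e+07 m.
p = a (1 − e²).
p = 5.282e+07 · (1 − (0.5)²) = 5.282e+07 · 0.75 ≈ 3.962e+07 m = 39.62 Mm.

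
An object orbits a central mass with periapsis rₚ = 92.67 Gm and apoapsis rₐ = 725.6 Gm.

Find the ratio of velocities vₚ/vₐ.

Convert to SI: rₚ = 92.67 Gm = 9.267e+10 m; rₐ = 725.6 Gm = 7.256e+11 m.
Conservation of angular momentum gives rₚvₚ = rₐvₐ, so vₚ/vₐ = rₐ/rₚ.
vₚ/vₐ = 7.256e+11 / 9.267e+10 ≈ 7.83.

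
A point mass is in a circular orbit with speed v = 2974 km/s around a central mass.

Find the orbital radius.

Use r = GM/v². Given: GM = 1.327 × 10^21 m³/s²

Convert to SI: v = 2974 km/s = 2.974e+06 m/s.
For a circular orbit, v² = GM / r, so r = GM / v².
r = 1.327e+21 / (2.974e+06)² m ≈ 1.5e+08 m = 150 Mm.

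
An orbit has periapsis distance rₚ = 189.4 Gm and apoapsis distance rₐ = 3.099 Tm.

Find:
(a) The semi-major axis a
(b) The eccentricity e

Convert to SI: rₚ = 189.4 Gm = 1.894e+11 m; rₐ = 3.099 Tm = 3.099e+12 m.
(a) a = (rₚ + rₐ) / 2 = (1.894e+11 + 3.099e+12) / 2 ≈ 1.644e+12 m = 1.644 Tm.
(b) e = (rₐ − rₚ) / (rₐ + rₚ) = (3.099e+12 − 1.894e+11) / (3.099e+12 + 1.894e+11) ≈ 0.8848.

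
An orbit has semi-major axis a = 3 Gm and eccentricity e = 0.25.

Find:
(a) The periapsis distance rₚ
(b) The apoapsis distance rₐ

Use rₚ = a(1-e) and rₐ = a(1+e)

Convert to SI: a = 3 Gm = 3e+09 m.
(a) rₚ = a(1 − e) = 3e+09 · (1 − 0.25) = 3e+09 · 0.75 ≈ 2.25e+09 m = 2.25 Gm.
(b) rₐ = a(1 + e) = 3e+09 · (1 + 0.25) = 3e+09 · 1.25 ≈ 3.75e+09 m = 3.75 Gm.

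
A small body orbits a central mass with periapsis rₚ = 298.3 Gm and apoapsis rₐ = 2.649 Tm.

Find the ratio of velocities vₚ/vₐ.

Convert to SI: rₚ = 298.3 Gm = 2.983e+11 m; rₐ = 2.649 Tm = 2.649e+12 m.
Conservation of angular momentum gives rₚvₚ = rₐvₐ, so vₚ/vₐ = rₐ/rₚ.
vₚ/vₐ = 2.649e+12 / 2.983e+11 ≈ 8.88.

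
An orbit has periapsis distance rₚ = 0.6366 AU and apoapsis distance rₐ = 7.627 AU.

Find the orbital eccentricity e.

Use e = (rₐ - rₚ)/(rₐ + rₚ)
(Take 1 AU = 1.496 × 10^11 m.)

Convert to SI: rₚ = 0.6366 AU = 9.52354e+10 m; rₐ = 7.627 AU = 1.141e+12 m.
e = (rₐ − rₚ) / (rₐ + rₚ).
e = (1.141e+12 − 9.52354e+10) / (1.141e+12 + 9.52354e+10) = 1.04576e+12 / 1.23623e+12 ≈ 0.8459.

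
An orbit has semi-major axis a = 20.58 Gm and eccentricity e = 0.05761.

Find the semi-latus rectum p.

Convert to SI: a = 20.58 Gm = 2.058e+10 m.
p = a (1 − e²).
p = 2.058e+10 · (1 − (0.05761)²) = 2.058e+10 · 0.996681 ≈ 2.051e+10 m = 20.51 Gm.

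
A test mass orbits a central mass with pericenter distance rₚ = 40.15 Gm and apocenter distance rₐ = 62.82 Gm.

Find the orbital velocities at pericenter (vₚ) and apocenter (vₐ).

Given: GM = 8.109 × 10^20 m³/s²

Convert to SI: rₚ = 40.15 Gm = 4.015e+10 m; rₐ = 62.82 Gm = 6.282e+10 m.
Use the vis-viva equation v² = GM(2/r − 1/a) with a = (rₚ + rₐ)/2 = (4.015e+10 + 6.282e+10)/2 = 5.1485e+10 m.
vₚ = √(GM · (2/rₚ − 1/a)) = √(8.109e+20 · (2/4.015e+10 − 1/5.1485e+10)) m/s ≈ 1.57e+05 m/s = 157 km/s.
vₐ = √(GM · (2/rₐ − 1/a)) = √(8.109e+20 · (2/6.282e+10 − 1/5.1485e+10)) m/s ≈ 1.003e+05 m/s = 100.3 km/s.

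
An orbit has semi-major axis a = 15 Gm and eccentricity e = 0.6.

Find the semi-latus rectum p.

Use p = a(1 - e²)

Convert to SI: a = 15 Gm = 1.5e+10 m.
p = a (1 − e²).
p = 1.5e+10 · (1 − (0.6)²) = 1.5e+10 · 0.64 ≈ 9.6e+09 m = 9.6 Gm.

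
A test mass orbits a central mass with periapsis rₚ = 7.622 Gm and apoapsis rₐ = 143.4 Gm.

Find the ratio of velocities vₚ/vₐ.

Convert to SI: rₚ = 7.622 Gm = 7.622e+09 m; rₐ = 143.4 Gm = 1.434e+11 m.
Conservation of angular momentum gives rₚvₚ = rₐvₐ, so vₚ/vₐ = rₐ/rₚ.
vₚ/vₐ = 1.434e+11 / 7.622e+09 ≈ 18.81.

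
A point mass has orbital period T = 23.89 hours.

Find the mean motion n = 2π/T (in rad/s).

Convert to SI: T = 23.89 hours = 86004 s.
n = 2π / T.
n = 2π / 86004 s ≈ 7.306e-05 rad/s.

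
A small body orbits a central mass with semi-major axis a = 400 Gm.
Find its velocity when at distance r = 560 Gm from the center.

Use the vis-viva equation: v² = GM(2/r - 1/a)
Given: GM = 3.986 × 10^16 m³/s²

Convert to SI: a = 400 Gm = 4e+11 m; r = 560 Gm = 5.6e+11 m.
Vis-viva: v = √(GM · (2/r − 1/a)).
2/r − 1/a = 2/5.6e+11 − 1/4e+11 = 1.07143e-12 m⁻¹.
v = √(3.986e+16 · 1.07143e-12) m/s ≈ 206.7 m/s = 206.7 m/s.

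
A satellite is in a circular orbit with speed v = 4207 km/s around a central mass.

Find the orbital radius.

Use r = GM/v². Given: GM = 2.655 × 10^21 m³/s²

Convert to SI: v = 4207 km/s = 4.207e+06 m/s.
For a circular orbit, v² = GM / r, so r = GM / v².
r = 2.655e+21 / (4.207e+06)² m ≈ 1.5e+08 m = 150 Mm.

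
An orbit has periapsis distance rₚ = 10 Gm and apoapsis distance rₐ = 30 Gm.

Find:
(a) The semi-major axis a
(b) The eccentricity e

Convert to SI: rₚ = 10 Gm = 1e+10 m; rₐ = 30 Gm = 3e+10 m.
(a) a = (rₚ + rₐ) / 2 = (1e+10 + 3e+10) / 2 ≈ 2e+10 m = 20 Gm.
(b) e = (rₐ − rₚ) / (rₐ + rₚ) = (3e+10 − 1e+10) / (3e+10 + 1e+10) ≈ 0.5.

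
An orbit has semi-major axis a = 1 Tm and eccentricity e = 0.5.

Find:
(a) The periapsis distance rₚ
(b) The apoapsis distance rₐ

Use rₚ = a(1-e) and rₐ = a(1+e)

Convert to SI: a = 1 Tm = 1e+12 m.
(a) rₚ = a(1 − e) = 1e+12 · (1 − 0.5) = 1e+12 · 0.5 ≈ 5e+11 m = 500 Gm.
(b) rₐ = a(1 + e) = 1e+12 · (1 + 0.5) = 1e+12 · 1.5 ≈ 1.5e+12 m = 1.5 Tm.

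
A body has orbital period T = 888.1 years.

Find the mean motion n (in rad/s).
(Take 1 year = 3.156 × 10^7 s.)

Convert to SI: T = 888.1 years = 2.80284e+10 s.
n = 2π / T.
n = 2π / 2.80284e+10 s ≈ 2.242e-10 rad/s.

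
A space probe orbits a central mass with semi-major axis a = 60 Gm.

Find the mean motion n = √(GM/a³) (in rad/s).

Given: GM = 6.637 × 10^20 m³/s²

Convert to SI: a = 60 Gm = 6e+10 m.
n = √(GM / a³).
n = √(6.637e+20 / (6e+10)³) rad/s ≈ 1.753e-06 rad/s.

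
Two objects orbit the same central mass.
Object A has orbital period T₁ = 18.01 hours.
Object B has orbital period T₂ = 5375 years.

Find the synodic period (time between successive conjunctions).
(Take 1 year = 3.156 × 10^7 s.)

Convert to SI: T₁ = 18.01 hours = 64836 s; T₂ = 5375 years = 1.69635e+11 s.
T_syn = |T₁ · T₂ / (T₁ − T₂)|.
T_syn = |64836 · 1.69635e+11 / (64836 − 1.69635e+11)| s ≈ 6.484e+04 s = 18.01 hours.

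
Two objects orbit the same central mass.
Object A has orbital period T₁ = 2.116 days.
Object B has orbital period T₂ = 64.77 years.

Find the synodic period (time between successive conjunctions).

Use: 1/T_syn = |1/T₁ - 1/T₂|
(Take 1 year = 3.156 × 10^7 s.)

Convert to SI: T₁ = 2.116 days = 182822 s; T₂ = 64.77 years = 2.04414e+09 s.
T_syn = |T₁ · T₂ / (T₁ − T₂)|.
T_syn = |182822 · 2.04414e+09 / (182822 − 2.04414e+09)| s ≈ 1.828e+05 s = 2.116 days.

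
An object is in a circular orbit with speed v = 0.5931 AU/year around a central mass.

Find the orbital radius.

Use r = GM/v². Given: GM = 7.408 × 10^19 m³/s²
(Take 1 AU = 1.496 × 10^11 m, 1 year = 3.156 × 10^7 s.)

Convert to SI: v = 0.5931 AU/year = 2811.4 m/s.
For a circular orbit, v² = GM / r, so r = GM / v².
r = 7.408e+19 / (2811.4)² m ≈ 9.373e+12 m = 62.65 AU.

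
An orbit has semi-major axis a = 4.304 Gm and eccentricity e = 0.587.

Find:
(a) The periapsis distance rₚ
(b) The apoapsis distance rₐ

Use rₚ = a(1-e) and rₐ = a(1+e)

Convert to SI: a = 4.304 Gm = 4.304e+09 m.
(a) rₚ = a(1 − e) = 4.304e+09 · (1 − 0.587) = 4.304e+09 · 0.413 ≈ 1.778e+09 m = 1.778 Gm.
(b) rₐ = a(1 + e) = 4.304e+09 · (1 + 0.587) = 4.304e+09 · 1.587 ≈ 6.83e+09 m = 6.83 Gm.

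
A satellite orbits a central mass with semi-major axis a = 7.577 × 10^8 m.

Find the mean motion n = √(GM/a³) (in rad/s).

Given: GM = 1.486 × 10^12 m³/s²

n = √(GM / a³).
n = √(1.486e+12 / (7.577e+08)³) rad/s ≈ 5.845e-08 rad/s.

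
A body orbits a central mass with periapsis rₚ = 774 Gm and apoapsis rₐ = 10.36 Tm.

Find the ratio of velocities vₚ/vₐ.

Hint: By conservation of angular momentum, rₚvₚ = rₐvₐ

Convert to SI: rₚ = 774 Gm = 7.74e+11 m; rₐ = 10.36 Tm = 1.036e+13 m.
Conservation of angular momentum gives rₚvₚ = rₐvₐ, so vₚ/vₐ = rₐ/rₚ.
vₚ/vₐ = 1.036e+13 / 7.74e+11 ≈ 13.39.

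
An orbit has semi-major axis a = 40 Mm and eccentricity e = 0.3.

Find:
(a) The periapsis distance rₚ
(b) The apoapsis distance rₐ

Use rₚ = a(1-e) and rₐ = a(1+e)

Convert to SI: a = 40 Mm = 4e+07 m.
(a) rₚ = a(1 − e) = 4e+07 · (1 − 0.3) = 4e+07 · 0.7 ≈ 2.8e+07 m = 28 Mm.
(b) rₐ = a(1 + e) = 4e+07 · (1 + 0.3) = 4e+07 · 1.3 ≈ 5.2e+07 m = 52 Mm.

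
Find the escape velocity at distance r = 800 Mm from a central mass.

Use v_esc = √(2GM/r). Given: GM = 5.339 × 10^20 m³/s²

Convert to SI: r = 800 Mm = 8e+08 m.
Escape velocity comes from setting total energy to zero: ½v² − GM/r = 0 ⇒ v_esc = √(2GM / r).
v_esc = √(2 · 5.339e+20 / 8e+08) m/s ≈ 1.155e+06 m/s = 1155 km/s.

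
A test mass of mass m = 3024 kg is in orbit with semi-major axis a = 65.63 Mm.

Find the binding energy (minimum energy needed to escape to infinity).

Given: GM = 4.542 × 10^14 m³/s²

Convert to SI: a = 65.63 Mm = 6.563e+07 m.
Total orbital energy is E = −GMm/(2a); binding energy is E_bind = −E = GMm/(2a).
E_bind = 4.542e+14 · 3024 / (2 · 6.563e+07) J ≈ 1.046e+10 J = 10.46 GJ.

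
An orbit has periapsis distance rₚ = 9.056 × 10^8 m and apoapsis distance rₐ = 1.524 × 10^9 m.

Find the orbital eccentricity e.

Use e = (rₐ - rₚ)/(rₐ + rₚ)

e = (rₐ − rₚ) / (rₐ + rₚ).
e = (1.524e+09 − 9.056e+08) / (1.524e+09 + 9.056e+08) = 6.184e+08 / 2.4296e+09 ≈ 0.2545.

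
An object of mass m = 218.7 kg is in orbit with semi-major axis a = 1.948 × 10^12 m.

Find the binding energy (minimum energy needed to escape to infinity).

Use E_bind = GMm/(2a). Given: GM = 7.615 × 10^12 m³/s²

Total orbital energy is E = −GMm/(2a); binding energy is E_bind = −E = GMm/(2a).
E_bind = 7.615e+12 · 218.7 / (2 · 1.948e+12) J ≈ 427.5 J = 427.5 J.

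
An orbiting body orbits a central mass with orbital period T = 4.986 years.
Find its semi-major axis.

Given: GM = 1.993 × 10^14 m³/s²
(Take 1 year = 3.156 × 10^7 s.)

Convert to SI: T = 4.986 years = 1.57358e+08 s.
Invert Kepler's third law: a = (GM · T² / (4π²))^(1/3).
Substituting T = 1.57358e+08 s and GM = 1.993e+14 m³/s²:
a = (1.993e+14 · (1.57358e+08)² / (4π²))^(1/3) m
a ≈ 5e+09 m = 5 Gm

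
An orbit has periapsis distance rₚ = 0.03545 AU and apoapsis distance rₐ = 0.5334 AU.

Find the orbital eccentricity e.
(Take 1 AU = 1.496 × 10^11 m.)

Convert to SI: rₚ = 0.03545 AU = 5.30332e+09 m; rₐ = 0.5334 AU = 7.97966e+10 m.
e = (rₐ − rₚ) / (rₐ + rₚ).
e = (7.97966e+10 − 5.30332e+09) / (7.97966e+10 + 5.30332e+09) = 7.44933e+10 / 8.51e+10 ≈ 0.8754.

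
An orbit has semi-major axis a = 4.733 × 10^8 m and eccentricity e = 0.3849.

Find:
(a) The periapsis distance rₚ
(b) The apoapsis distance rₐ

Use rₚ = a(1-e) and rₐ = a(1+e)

(a) rₚ = a(1 − e) = 4.733e+08 · (1 − 0.3849) = 4.733e+08 · 0.6151 ≈ 2.911e+08 m = 2.911 × 10^8 m.
(b) rₐ = a(1 + e) = 4.733e+08 · (1 + 0.3849) = 4.733e+08 · 1.3849 ≈ 6.555e+08 m = 6.555 × 10^8 m.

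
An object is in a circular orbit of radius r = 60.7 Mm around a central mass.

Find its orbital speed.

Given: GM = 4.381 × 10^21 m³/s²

Convert to SI: r = 60.7 Mm = 6.07e+07 m.
For a circular orbit, gravity supplies the centripetal force, so v = √(GM / r).
v = √(4.381e+21 / 6.07e+07) m/s ≈ 8.496e+06 m/s = 8496 km/s.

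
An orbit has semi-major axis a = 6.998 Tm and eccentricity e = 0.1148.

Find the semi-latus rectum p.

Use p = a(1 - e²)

Convert to SI: a = 6.998 Tm = 6.998e+12 m.
p = a (1 − e²).
p = 6.998e+12 · (1 − (0.1148)²) = 6.998e+12 · 0.986821 ≈ 6.906e+12 m = 6.906 Tm.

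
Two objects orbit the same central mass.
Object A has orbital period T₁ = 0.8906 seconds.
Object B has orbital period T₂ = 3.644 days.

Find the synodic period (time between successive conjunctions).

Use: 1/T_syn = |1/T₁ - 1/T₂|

Convert to SI: T₂ = 3.644 days = 314842 s.
T_syn = |T₁ · T₂ / (T₁ − T₂)|.
T_syn = |0.8906 · 314842 / (0.8906 − 314842)| s ≈ 0.8906 s = 0.8906 seconds.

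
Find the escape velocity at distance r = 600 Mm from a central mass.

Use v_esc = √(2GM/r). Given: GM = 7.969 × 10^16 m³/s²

Convert to SI: r = 600 Mm = 6e+08 m.
Escape velocity comes from setting total energy to zero: ½v² − GM/r = 0 ⇒ v_esc = √(2GM / r).
v_esc = √(2 · 7.969e+16 / 6e+08) m/s ≈ 1.63e+04 m/s = 16.3 km/s.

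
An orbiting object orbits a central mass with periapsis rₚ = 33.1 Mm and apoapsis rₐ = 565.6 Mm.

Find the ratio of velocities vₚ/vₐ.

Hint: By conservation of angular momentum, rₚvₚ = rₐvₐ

Convert to SI: rₚ = 33.1 Mm = 3.31e+07 m; rₐ = 565.6 Mm = 5.656e+08 m.
Conservation of angular momentum gives rₚvₚ = rₐvₐ, so vₚ/vₐ = rₐ/rₚ.
vₚ/vₐ = 5.656e+08 / 3.31e+07 ≈ 17.09.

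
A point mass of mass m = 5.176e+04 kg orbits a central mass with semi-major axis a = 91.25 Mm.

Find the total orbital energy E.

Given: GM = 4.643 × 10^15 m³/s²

Convert to SI: a = 91.25 Mm = 9.125e+07 m.
E = −GMm / (2a).
E = −4.643e+15 · 5.176e+04 / (2 · 9.125e+07) J ≈ -1.317e+12 J = -1.317 TJ.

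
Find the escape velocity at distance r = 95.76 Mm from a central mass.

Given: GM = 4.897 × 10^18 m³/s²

Convert to SI: r = 95.76 Mm = 9.576e+07 m.
Escape velocity comes from setting total energy to zero: ½v² − GM/r = 0 ⇒ v_esc = √(2GM / r).
v_esc = √(2 · 4.897e+18 / 9.576e+07) m/s ≈ 3.198e+05 m/s = 319.8 km/s.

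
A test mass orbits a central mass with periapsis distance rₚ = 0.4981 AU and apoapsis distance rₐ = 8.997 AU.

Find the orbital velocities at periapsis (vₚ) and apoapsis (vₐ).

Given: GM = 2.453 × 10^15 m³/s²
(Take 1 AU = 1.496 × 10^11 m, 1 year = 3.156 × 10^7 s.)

Convert to SI: rₚ = 0.4981 AU = 7.45158e+10 m; rₐ = 8.997 AU = 1.34595e+12 m.
Use the vis-viva equation v² = GM(2/r − 1/a) with a = (rₚ + rₐ)/2 = (7.45158e+10 + 1.34595e+12)/2 = 7.10233e+11 m.
vₚ = √(GM · (2/rₚ − 1/a)) = √(2.453e+15 · (2/7.45158e+10 − 1/7.10233e+11)) m/s ≈ 249.8 m/s = 0.05269 AU/year.
vₐ = √(GM · (2/rₐ − 1/a)) = √(2.453e+15 · (2/1.34595e+12 − 1/7.10233e+11)) m/s ≈ 13.83 m/s = 0.002917 AU/year.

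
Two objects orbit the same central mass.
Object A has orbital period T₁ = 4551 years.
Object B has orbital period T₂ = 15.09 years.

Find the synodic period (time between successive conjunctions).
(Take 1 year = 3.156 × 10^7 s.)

Convert to SI: T₁ = 4551 years = 1.4363e+11 s; T₂ = 15.09 years = 4.7624e+08 s.
T_syn = |T₁ · T₂ / (T₁ − T₂)|.
T_syn = |1.4363e+11 · 4.7624e+08 / (1.4363e+11 − 4.7624e+08)| s ≈ 4.778e+08 s = 15.14 years.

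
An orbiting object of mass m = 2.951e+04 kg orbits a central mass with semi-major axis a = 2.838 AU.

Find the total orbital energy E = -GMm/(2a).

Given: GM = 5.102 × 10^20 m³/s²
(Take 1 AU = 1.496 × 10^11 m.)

Convert to SI: a = 2.838 AU = 4.24565e+11 m.
E = −GMm / (2a).
E = −5.102e+20 · 2.951e+04 / (2 · 4.24565e+11) J ≈ -1.773e+13 J = -17.73 TJ.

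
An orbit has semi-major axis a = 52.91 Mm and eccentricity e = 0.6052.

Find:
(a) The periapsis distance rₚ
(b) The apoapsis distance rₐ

Convert to SI: a = 52.91 Mm = 5.291e+07 m.
(a) rₚ = a(1 − e) = 5.291e+07 · (1 − 0.6052) = 5.291e+07 · 0.3948 ≈ 2.089e+07 m = 20.89 Mm.
(b) rₐ = a(1 + e) = 5.291e+07 · (1 + 0.6052) = 5.291e+07 · 1.6052 ≈ 8.493e+07 m = 84.93 Mm.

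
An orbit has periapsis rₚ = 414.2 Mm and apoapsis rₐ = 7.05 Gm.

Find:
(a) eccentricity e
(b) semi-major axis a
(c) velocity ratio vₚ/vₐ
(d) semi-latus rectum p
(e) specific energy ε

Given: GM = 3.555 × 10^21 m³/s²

Convert to SI: rₚ = 414.2 Mm = 4.142e+08 m; rₐ = 7.05 Gm = 7.05e+09 m.
(a) e = (rₐ − rₚ)/(rₐ + rₚ) = (7.05e+09 − 4.142e+08)/(7.05e+09 + 4.142e+08) ≈ 0.889
(b) a = (rₚ + rₐ)/2 = (4.142e+08 + 7.05e+09)/2 ≈ 3.732e+09 m
(c) Conservation of angular momentum (rₚvₚ = rₐvₐ) gives vₚ/vₐ = rₐ/rₚ = 7.05e+09/4.142e+08 ≈ 17.02
(d) From a = (rₚ + rₐ)/2 = 3.7321e+09 m and e = (rₐ − rₚ)/(rₐ + rₚ) = 0.889017, p = a(1 − e²) = 3.7321e+09 · (1 − (0.889017)²) ≈ 7.824e+08 m
(e) With a = (rₚ + rₐ)/2 = 3.7321e+09 m, ε = −GM/(2a) = −3.555e+21/(2 · 3.7321e+09) J/kg ≈ -4.763e+11 J/kg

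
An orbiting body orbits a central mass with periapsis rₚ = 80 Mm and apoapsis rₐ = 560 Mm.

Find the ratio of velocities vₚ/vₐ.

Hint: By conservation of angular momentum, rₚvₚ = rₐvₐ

Convert to SI: rₚ = 80 Mm = 8e+07 m; rₐ = 560 Mm = 5.6e+08 m.
Conservation of angular momentum gives rₚvₚ = rₐvₐ, so vₚ/vₐ = rₐ/rₚ.
vₚ/vₐ = 5.6e+08 / 8e+07 ≈ 7.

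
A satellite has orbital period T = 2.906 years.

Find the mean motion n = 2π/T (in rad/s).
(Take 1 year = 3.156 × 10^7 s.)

Convert to SI: T = 2.906 years = 9.17134e+07 s.
n = 2π / T.
n = 2π / 9.17134e+07 s ≈ 6.851e-08 rad/s.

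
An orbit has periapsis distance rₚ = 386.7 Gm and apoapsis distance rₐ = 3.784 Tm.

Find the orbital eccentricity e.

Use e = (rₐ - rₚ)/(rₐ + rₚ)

Convert to SI: rₚ = 386.7 Gm = 3.867e+11 m; rₐ = 3.784 Tm = 3.784e+12 m.
e = (rₐ − rₚ) / (rₐ + rₚ).
e = (3.784e+12 − 3.867e+11) / (3.784e+12 + 3.867e+11) = 3.3973e+12 / 4.1707e+12 ≈ 0.8146.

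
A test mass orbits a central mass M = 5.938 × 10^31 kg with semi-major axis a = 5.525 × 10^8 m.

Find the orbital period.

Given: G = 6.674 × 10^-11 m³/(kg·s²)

GM = G · M = 6.674e-11 · 5.938e+31 = 3.96302e+21 m³/s².
Kepler's third law: T = 2π √(a³ / GM).
Substituting a = 5.525e+08 m and GM = 3.96302e+21 m³/s²:
T = 2π √((5.525e+08)³ / 3.96302e+21) s
T ≈ 1296 s = 21.6 minutes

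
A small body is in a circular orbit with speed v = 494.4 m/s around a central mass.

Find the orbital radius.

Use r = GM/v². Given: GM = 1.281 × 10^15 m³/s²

For a circular orbit, v² = GM / r, so r = GM / v².
r = 1.281e+15 / (494.4)² m ≈ 5.241e+09 m = 5.241 Gm.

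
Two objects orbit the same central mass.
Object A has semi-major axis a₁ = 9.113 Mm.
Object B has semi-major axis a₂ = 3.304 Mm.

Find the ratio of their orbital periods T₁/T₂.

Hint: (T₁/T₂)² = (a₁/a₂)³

Convert to SI: a₁ = 9.113 Mm = 9.113e+06 m; a₂ = 3.304 Mm = 3.304e+06 m.
From Kepler's third law, (T₁/T₂)² = (a₁/a₂)³, so T₁/T₂ = (a₁/a₂)^(3/2).
a₁/a₂ = 9.113e+06 / 3.304e+06 = 2.75817.
T₁/T₂ = (2.75817)^(3/2) ≈ 4.581.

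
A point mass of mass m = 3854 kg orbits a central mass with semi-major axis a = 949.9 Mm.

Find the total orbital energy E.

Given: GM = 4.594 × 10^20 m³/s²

Convert to SI: a = 949.9 Mm = 9.499e+08 m.
E = −GMm / (2a).
E = −4.594e+20 · 3854 / (2 · 9.499e+08) J ≈ -9.32e+14 J = -932 TJ.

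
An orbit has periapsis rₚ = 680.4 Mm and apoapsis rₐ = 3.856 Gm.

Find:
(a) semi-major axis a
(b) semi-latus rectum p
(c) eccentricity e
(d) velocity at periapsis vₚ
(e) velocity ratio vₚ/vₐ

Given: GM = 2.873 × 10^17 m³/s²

Convert to SI: rₚ = 680.4 Mm = 6.804e+08 m; rₐ = 3.856 Gm = 3.856e+09 m.
(a) a = (rₚ + rₐ)/2 = (6.804e+08 + 3.856e+09)/2 ≈ 2.268e+09 m
(b) From a = (rₚ + rₐ)/2 = 2.2682e+09 m and e = (rₐ − rₚ)/(rₐ + rₚ) = 0.700026, p = a(1 − e²) = 2.2682e+09 · (1 − (0.700026)²) ≈ 1.157e+09 m
(c) e = (rₐ − rₚ)/(rₐ + rₚ) = (3.856e+09 − 6.804e+08)/(3.856e+09 + 6.804e+08) ≈ 0.7
(d) With a = (rₚ + rₐ)/2 = 2.2682e+09 m, vₚ = √(GM (2/rₚ − 1/a)) = √(2.873e+17 · (2/6.804e+08 − 1/2.2682e+09)) m/s ≈ 2.679e+04 m/s
(e) Conservation of angular momentum (rₚvₚ = rₐvₐ) gives vₚ/vₐ = rₐ/rₚ = 3.856e+09/6.804e+08 ≈ 5.667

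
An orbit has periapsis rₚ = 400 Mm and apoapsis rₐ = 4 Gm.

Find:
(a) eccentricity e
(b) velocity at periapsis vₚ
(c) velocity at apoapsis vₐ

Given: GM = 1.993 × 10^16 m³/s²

Convert to SI: rₚ = 400 Mm = 4e+08 m; rₐ = 4 Gm = 4e+09 m.
(a) e = (rₐ − rₚ)/(rₐ + rₚ) = (4e+09 − 4e+08)/(4e+09 + 4e+08) ≈ 0.8182
(b) With a = (rₚ + rₐ)/2 = 2.2e+09 m, vₚ = √(GM (2/rₚ − 1/a)) = √(1.993e+16 · (2/4e+08 − 1/2.2e+09)) m/s ≈ 9518 m/s
(c) With a = (rₚ + rₐ)/2 = 2.2e+09 m, vₐ = √(GM (2/rₐ − 1/a)) = √(1.993e+16 · (2/4e+09 − 1/2.2e+09)) m/s ≈ 951.8 m/s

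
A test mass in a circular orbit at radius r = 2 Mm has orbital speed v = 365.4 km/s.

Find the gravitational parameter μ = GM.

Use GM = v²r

Convert to SI: r = 2 Mm = 2e+06 m; v = 365.4 km/s = 365400 m/s.
For a circular orbit v² = GM/r, so GM = v² · r.
GM = (365400)² · 2e+06 m³/s² ≈ 2.67e+17 m³/s² = 2.67 × 10^17 m³/s².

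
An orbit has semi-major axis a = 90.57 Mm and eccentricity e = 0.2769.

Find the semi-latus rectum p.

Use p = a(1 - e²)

Convert to SI: a = 90.57 Mm = 9.057e+07 m.
p = a (1 − e²).
p = 9.057e+07 · (1 − (0.2769)²) = 9.057e+07 · 0.923326 ≈ 8.363e+07 m = 83.63 Mm.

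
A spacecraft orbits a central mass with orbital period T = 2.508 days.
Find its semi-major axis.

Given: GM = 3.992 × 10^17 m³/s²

Convert to SI: T = 2.508 days = 216691 s.
Invert Kepler's third law: a = (GM · T² / (4π²))^(1/3).
Substituting T = 216691 s and GM = 3.992e+17 m³/s²:
a = (3.992e+17 · (216691)² / (4π²))^(1/3) m
a ≈ 7.801e+08 m = 780.1 Mm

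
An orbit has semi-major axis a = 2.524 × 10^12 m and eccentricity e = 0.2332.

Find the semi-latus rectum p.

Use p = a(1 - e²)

p = a (1 − e²).
p = 2.524e+12 · (1 − (0.2332)²) = 2.524e+12 · 0.945618 ≈ 2.387e+12 m = 2.387 × 10^12 m.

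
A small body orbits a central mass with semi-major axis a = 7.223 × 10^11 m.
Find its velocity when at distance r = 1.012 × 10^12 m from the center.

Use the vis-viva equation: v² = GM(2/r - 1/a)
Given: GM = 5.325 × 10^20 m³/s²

Vis-viva: v = √(GM · (2/r − 1/a)).
2/r − 1/a = 2/1.012e+12 − 1/7.223e+11 = 5.91818e-13 m⁻¹.
v = √(5.325e+20 · 5.91818e-13) m/s ≈ 1.775e+04 m/s = 17.75 km/s.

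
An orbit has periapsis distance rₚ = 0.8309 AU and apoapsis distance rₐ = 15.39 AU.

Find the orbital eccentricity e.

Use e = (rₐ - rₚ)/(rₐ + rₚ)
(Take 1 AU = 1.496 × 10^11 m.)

Convert to SI: rₚ = 0.8309 AU = 1.24303e+11 m; rₐ = 15.39 AU = 2.30234e+12 m.
e = (rₐ − rₚ) / (rₐ + rₚ).
e = (2.30234e+12 − 1.24303e+11) / (2.30234e+12 + 1.24303e+11) = 2.17804e+12 / 2.42665e+12 ≈ 0.8976.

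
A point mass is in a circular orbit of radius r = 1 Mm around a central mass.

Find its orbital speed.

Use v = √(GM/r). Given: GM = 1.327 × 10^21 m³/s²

Convert to SI: r = 1 Mm = 1e+06 m.
For a circular orbit, gravity supplies the centripetal force, so v = √(GM / r).
v = √(1.327e+21 / 1e+06) m/s ≈ 3.643e+07 m/s = 3.643e+04 km/s.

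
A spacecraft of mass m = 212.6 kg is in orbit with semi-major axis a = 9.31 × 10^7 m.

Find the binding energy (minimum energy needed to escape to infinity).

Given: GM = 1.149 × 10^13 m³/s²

Total orbital energy is E = −GMm/(2a); binding energy is E_bind = −E = GMm/(2a).
E_bind = 1.149e+13 · 212.6 / (2 · 9.31e+07) J ≈ 1.312e+07 J = 13.12 MJ.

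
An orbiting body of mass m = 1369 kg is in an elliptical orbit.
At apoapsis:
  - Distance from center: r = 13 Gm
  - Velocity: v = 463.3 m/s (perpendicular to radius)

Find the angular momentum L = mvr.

Convert to SI: r = 13 Gm = 1.3e+10 m.
Since v is perpendicular to r, L = m · v · r.
L = 1369 · 463.3 · 1.3e+10 kg·m²/s ≈ 8.245e+15 kg·m²/s.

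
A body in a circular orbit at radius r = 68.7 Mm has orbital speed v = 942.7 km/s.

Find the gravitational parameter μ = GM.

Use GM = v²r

Convert to SI: r = 68.7 Mm = 6.87e+07 m; v = 942.7 km/s = 942700 m/s.
For a circular orbit v² = GM/r, so GM = v² · r.
GM = (942700)² · 6.87e+07 m³/s² ≈ 6.105e+19 m³/s² = 6.105 × 10^19 m³/s².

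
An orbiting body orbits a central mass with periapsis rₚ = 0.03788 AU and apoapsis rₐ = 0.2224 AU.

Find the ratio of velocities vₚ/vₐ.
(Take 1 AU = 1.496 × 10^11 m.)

Convert to SI: rₚ = 0.03788 AU = 5.66685e+09 m; rₐ = 0.2224 AU = 3.3271e+10 m.
Conservation of angular momentum gives rₚvₚ = rₐvₐ, so vₚ/vₐ = rₐ/rₚ.
vₚ/vₐ = 3.3271e+10 / 5.66685e+09 ≈ 5.871.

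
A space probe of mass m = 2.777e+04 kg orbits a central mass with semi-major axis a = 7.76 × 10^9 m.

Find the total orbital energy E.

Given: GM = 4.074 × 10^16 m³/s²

E = −GMm / (2a).
E = −4.074e+16 · 2.777e+04 / (2 · 7.76e+09) J ≈ -7.29e+10 J = -72.9 GJ.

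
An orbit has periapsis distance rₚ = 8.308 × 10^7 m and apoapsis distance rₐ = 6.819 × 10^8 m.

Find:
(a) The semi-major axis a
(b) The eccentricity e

(a) a = (rₚ + rₐ) / 2 = (8.308e+07 + 6.819e+08) / 2 ≈ 3.825e+08 m = 3.825 × 10^8 m.
(b) e = (rₐ − rₚ) / (rₐ + rₚ) = (6.819e+08 − 8.308e+07) / (6.819e+08 + 8.308e+07) ≈ 0.7828.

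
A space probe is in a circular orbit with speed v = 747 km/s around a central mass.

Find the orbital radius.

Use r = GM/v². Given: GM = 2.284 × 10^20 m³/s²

Convert to SI: v = 747 km/s = 747000 m/s.
For a circular orbit, v² = GM / r, so r = GM / v².
r = 2.284e+20 / (747000)² m ≈ 4.093e+08 m = 409.3 Mm.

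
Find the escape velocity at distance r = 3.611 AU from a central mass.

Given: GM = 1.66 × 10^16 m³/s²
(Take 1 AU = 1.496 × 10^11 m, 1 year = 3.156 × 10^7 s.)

Convert to SI: r = 3.611 AU = 5.40206e+11 m.
Escape velocity comes from setting total energy to zero: ½v² − GM/r = 0 ⇒ v_esc = √(2GM / r).
v_esc = √(2 · 1.66e+16 / 5.40206e+11) m/s ≈ 247.9 m/s = 0.0523 AU/year.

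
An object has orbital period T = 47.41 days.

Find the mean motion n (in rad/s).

Convert to SI: T = 47.41 days = 4.09622e+06 s.
n = 2π / T.
n = 2π / 4.09622e+06 s ≈ 1.534e-06 rad/s.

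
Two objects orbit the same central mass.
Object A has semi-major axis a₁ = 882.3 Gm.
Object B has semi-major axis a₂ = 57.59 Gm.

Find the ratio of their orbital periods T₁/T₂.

Convert to SI: a₁ = 882.3 Gm = 8.823e+11 m; a₂ = 57.59 Gm = 5.759e+10 m.
From Kepler's third law, (T₁/T₂)² = (a₁/a₂)³, so T₁/T₂ = (a₁/a₂)^(3/2).
a₁/a₂ = 8.823e+11 / 5.759e+10 = 15.3204.
T₁/T₂ = (15.3204)^(3/2) ≈ 59.97.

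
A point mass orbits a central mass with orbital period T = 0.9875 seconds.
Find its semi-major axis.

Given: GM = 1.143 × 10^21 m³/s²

Invert Kepler's third law: a = (GM · T² / (4π²))^(1/3).
Substituting T = 0.9875 s and GM = 1.143e+21 m³/s²:
a = (1.143e+21 · (0.9875)² / (4π²))^(1/3) m
a ≈ 3.045e+06 m = 3.045 Mm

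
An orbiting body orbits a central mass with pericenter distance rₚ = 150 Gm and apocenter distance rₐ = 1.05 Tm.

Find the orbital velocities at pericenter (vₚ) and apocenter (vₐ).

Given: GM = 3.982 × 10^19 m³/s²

Convert to SI: rₚ = 150 Gm = 1.5e+11 m; rₐ = 1.05 Tm = 1.05e+12 m.
Use the vis-viva equation v² = GM(2/r − 1/a) with a = (rₚ + rₐ)/2 = (1.5e+11 + 1.05e+12)/2 = 6e+11 m.
vₚ = √(GM · (2/rₚ − 1/a)) = √(3.982e+19 · (2/1.5e+11 − 1/6e+11)) m/s ≈ 2.155e+04 m/s = 21.55 km/s.
vₐ = √(GM · (2/rₐ − 1/a)) = √(3.982e+19 · (2/1.05e+12 − 1/6e+11)) m/s ≈ 3079 m/s = 3.079 km/s.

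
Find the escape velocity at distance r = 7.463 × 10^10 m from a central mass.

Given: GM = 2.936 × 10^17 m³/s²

Escape velocity comes from setting total energy to zero: ½v² − GM/r = 0 ⇒ v_esc = √(2GM / r).
v_esc = √(2 · 2.936e+17 / 7.463e+10) m/s ≈ 2805 m/s = 2.805 km/s.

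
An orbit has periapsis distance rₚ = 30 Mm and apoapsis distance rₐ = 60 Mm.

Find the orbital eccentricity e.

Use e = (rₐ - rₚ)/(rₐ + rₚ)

Convert to SI: rₚ = 30 Mm = 3e+07 m; rₐ = 60 Mm = 6e+07 m.
e = (rₐ − rₚ) / (rₐ + rₚ).
e = (6e+07 − 3e+07) / (6e+07 + 3e+07) = 3e+07 / 9e+07 ≈ 0.3333.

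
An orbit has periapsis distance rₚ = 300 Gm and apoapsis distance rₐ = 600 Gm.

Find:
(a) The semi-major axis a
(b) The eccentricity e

Convert to SI: rₚ = 300 Gm = 3e+11 m; rₐ = 600 Gm = 6e+11 m.
(a) a = (rₚ + rₐ) / 2 = (3e+11 + 6e+11) / 2 ≈ 4.5e+11 m = 450 Gm.
(b) e = (rₐ − rₚ) / (rₐ + rₚ) = (6e+11 − 3e+11) / (6e+11 + 3e+11) ≈ 0.3333.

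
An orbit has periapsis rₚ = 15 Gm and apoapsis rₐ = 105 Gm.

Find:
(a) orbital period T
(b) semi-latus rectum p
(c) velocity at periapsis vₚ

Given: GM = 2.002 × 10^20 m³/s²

Convert to SI: rₚ = 15 Gm = 1.5e+10 m; rₐ = 105 Gm = 1.05e+11 m.
(a) With a = (rₚ + rₐ)/2 = 6e+10 m, T = 2π √(a³/GM) = 2π √((6e+10)³/2.002e+20) s ≈ 6.526e+06 s
(b) From a = (rₚ + rₐ)/2 = 6e+10 m and e = (rₐ − rₚ)/(rₐ + rₚ) = 0.75, p = a(1 − e²) = 6e+10 · (1 − (0.75)²) ≈ 2.625e+10 m
(c) With a = (rₚ + rₐ)/2 = 6e+10 m, vₚ = √(GM (2/rₚ − 1/a)) = √(2.002e+20 · (2/1.5e+10 − 1/6e+10)) m/s ≈ 1.528e+05 m/s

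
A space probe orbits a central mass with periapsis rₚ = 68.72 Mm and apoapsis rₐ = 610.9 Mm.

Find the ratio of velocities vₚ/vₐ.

Convert to SI: rₚ = 68.72 Mm = 6.872e+07 m; rₐ = 610.9 Mm = 6.109e+08 m.
Conservation of angular momentum gives rₚvₚ = rₐvₐ, so vₚ/vₐ = rₐ/rₚ.
vₚ/vₐ = 6.109e+08 / 6.872e+07 ≈ 8.89.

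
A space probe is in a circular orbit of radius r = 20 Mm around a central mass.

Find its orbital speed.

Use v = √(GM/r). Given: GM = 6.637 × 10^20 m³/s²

Convert to SI: r = 20 Mm = 2e+07 m.
For a circular orbit, gravity supplies the centripetal force, so v = √(GM / r).
v = √(6.637e+20 / 2e+07) m/s ≈ 5.761e+06 m/s = 5761 km/s.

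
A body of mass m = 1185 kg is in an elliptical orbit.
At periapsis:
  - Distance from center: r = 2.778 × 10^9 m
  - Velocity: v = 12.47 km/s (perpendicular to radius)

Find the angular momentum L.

Convert to SI: v = 12.47 km/s = 12470 m/s.
Since v is perpendicular to r, L = m · v · r.
L = 1185 · 12470 · 2.778e+09 kg·m²/s ≈ 4.105e+16 kg·m²/s.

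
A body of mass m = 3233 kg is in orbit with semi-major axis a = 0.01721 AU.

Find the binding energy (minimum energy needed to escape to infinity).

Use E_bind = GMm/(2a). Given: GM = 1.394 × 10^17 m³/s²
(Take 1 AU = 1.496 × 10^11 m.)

Convert to SI: a = 0.01721 AU = 2.57462e+09 m.
Total orbital energy is E = −GMm/(2a); binding energy is E_bind = −E = GMm/(2a).
E_bind = 1.394e+17 · 3233 / (2 · 2.57462e+09) J ≈ 8.752e+10 J = 87.52 GJ.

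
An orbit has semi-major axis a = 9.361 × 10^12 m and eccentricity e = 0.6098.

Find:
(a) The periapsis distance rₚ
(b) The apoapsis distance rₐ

(a) rₚ = a(1 − e) = 9.361e+12 · (1 − 0.6098) = 9.361e+12 · 0.3902 ≈ 3.653e+12 m = 3.653 × 10^12 m.
(b) rₐ = a(1 + e) = 9.361e+12 · (1 + 0.6098) = 9.361e+12 · 1.6098 ≈ 1.507e+13 m = 1.507 × 10^13 m.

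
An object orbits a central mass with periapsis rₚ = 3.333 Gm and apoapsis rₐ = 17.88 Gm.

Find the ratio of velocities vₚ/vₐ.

Convert to SI: rₚ = 3.333 Gm = 3.333e+09 m; rₐ = 17.88 Gm = 1.788e+10 m.
Conservation of angular momentum gives rₚvₚ = rₐvₐ, so vₚ/vₐ = rₐ/rₚ.
vₚ/vₐ = 1.788e+10 / 3.333e+09 ≈ 5.365.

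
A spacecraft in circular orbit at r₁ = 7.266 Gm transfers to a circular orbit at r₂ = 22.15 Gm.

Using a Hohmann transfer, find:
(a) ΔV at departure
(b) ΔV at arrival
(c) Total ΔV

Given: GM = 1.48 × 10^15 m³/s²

Convert to SI: r₁ = 7.266 Gm = 7.266e+09 m; r₂ = 22.15 Gm = 2.215e+10 m.
Transfer semi-major axis: a_t = (r₁ + r₂)/2 = (7.266e+09 + 2.215e+10)/2 = 1.4708e+10 m.
Circular speeds: v₁ = √(GM/r₁) = 451.319 m/s, v₂ = √(GM/r₂) = 258.49 m/s.
Transfer speeds (vis-viva v² = GM(2/r − 1/a_t)): v₁ᵗ = 553.851 m/s, v₂ᵗ = 181.683 m/s.
(a) ΔV₁ = |v₁ᵗ − v₁| ≈ 102.5 m/s = 102.5 m/s.
(b) ΔV₂ = |v₂ − v₂ᵗ| ≈ 76.81 m/s = 76.81 m/s.
(c) ΔV_total = ΔV₁ + ΔV₂ ≈ 179.3 m/s = 179.3 m/s.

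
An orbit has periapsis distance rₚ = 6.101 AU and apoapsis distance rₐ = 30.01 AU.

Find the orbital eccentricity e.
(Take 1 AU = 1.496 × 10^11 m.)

Convert to SI: rₚ = 6.101 AU = 9.1271e+11 m; rₐ = 30.01 AU = 4.4895e+12 m.
e = (rₐ − rₚ) / (rₐ + rₚ).
e = (4.4895e+12 − 9.1271e+11) / (4.4895e+12 + 9.1271e+11) = 3.57679e+12 / 5.40221e+12 ≈ 0.6621.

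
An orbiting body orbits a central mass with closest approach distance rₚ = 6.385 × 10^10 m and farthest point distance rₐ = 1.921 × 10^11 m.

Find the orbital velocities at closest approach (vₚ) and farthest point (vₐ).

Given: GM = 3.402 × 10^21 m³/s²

Use the vis-viva equation v² = GM(2/r − 1/a) with a = (rₚ + rₐ)/2 = (6.385e+10 + 1.921e+11)/2 = 1.27975e+11 m.
vₚ = √(GM · (2/rₚ − 1/a)) = √(3.402e+21 · (2/6.385e+10 − 1/1.27975e+11)) m/s ≈ 2.828e+05 m/s = 282.8 km/s.
vₐ = √(GM · (2/rₐ − 1/a)) = √(3.402e+21 · (2/1.921e+11 − 1/1.27975e+11)) m/s ≈ 9.4e+04 m/s = 94 km/s.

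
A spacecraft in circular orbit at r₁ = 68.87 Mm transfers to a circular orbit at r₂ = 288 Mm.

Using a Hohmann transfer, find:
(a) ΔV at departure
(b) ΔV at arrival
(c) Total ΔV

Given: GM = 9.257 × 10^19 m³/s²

Convert to SI: r₁ = 68.87 Mm = 6.887e+07 m; r₂ = 288 Mm = 2.88e+08 m.
Transfer semi-major axis: a_t = (r₁ + r₂)/2 = (6.887e+07 + 2.88e+08)/2 = 1.78435e+08 m.
Circular speeds: v₁ = √(GM/r₁) = 1.15936e+06 m/s, v₂ = √(GM/r₂) = 566942 m/s.
Transfer speeds (vis-viva v² = GM(2/r − 1/a_t)): v₁ᵗ = 1.47291e+06 m/s, v₂ᵗ = 352220 m/s.
(a) ΔV₁ = |v₁ᵗ − v₁| ≈ 3.135e+05 m/s = 313.5 km/s.
(b) ΔV₂ = |v₂ − v₂ᵗ| ≈ 2.147e+05 m/s = 214.7 km/s.
(c) ΔV_total = ΔV₁ + ΔV₂ ≈ 5.283e+05 m/s = 528.3 km/s.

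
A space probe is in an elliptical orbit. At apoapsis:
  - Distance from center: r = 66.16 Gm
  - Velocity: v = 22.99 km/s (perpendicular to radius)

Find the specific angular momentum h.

Convert to SI: r = 66.16 Gm = 6.616e+10 m; v = 22.99 km/s = 22990 m/s.
With v perpendicular to r, h = r · v.
h = 6.616e+10 · 22990 m²/s ≈ 1.521e+15 m²/s.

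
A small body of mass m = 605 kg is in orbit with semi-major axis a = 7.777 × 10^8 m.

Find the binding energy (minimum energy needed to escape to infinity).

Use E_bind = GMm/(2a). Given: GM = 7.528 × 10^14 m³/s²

Total orbital energy is E = −GMm/(2a); binding energy is E_bind = −E = GMm/(2a).
E_bind = 7.528e+14 · 605 / (2 · 7.777e+08) J ≈ 2.928e+08 J = 292.8 MJ.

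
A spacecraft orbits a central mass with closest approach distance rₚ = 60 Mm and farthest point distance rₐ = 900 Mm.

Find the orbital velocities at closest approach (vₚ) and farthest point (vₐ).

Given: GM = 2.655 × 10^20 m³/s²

Convert to SI: rₚ = 60 Mm = 6e+07 m; rₐ = 900 Mm = 9e+08 m.
Use the vis-viva equation v² = GM(2/r − 1/a) with a = (rₚ + rₐ)/2 = (6e+07 + 9e+08)/2 = 4.8e+08 m.
vₚ = √(GM · (2/rₚ − 1/a)) = √(2.655e+20 · (2/6e+07 − 1/4.8e+08)) m/s ≈ 2.88e+06 m/s = 2880 km/s.
vₐ = √(GM · (2/rₐ − 1/a)) = √(2.655e+20 · (2/9e+08 − 1/4.8e+08)) m/s ≈ 1.92e+05 m/s = 192 km/s.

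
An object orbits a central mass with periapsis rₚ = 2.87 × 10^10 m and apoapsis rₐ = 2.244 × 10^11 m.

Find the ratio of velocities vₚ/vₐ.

Conservation of angular momentum gives rₚvₚ = rₐvₐ, so vₚ/vₐ = rₐ/rₚ.
vₚ/vₐ = 2.244e+11 / 2.87e+10 ≈ 7.819.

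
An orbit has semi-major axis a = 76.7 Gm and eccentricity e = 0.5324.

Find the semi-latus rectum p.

Convert to SI: a = 76.7 Gm = 7.67e+10 m.
p = a (1 − e²).
p = 7.67e+10 · (1 − (0.5324)²) = 7.67e+10 · 0.71655 ≈ 5.496e+10 m = 54.96 Gm.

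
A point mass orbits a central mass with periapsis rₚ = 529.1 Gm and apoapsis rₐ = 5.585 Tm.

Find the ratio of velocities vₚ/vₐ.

Convert to SI: rₚ = 529.1 Gm = 5.291e+11 m; rₐ = 5.585 Tm = 5.585e+12 m.
Conservation of angular momentum gives rₚvₚ = rₐvₐ, so vₚ/vₐ = rₐ/rₚ.
vₚ/vₐ = 5.585e+12 / 5.291e+11 ≈ 10.56.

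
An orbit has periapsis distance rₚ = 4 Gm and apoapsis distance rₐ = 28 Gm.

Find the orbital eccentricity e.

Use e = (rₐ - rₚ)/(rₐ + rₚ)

Convert to SI: rₚ = 4 Gm = 4e+09 m; rₐ = 28 Gm = 2.8e+10 m.
e = (rₐ − rₚ) / (rₐ + rₚ).
e = (2.8e+10 − 4e+09) / (2.8e+10 + 4e+09) = 2.4e+10 / 3.2e+10 ≈ 0.75.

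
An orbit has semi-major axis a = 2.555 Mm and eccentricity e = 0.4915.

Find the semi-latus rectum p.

Convert to SI: a = 2.555 Mm = 2.555e+06 m.
p = a (1 − e²).
p = 2.555e+06 · (1 − (0.4915)²) = 2.555e+06 · 0.758428 ≈ 1.938e+06 m = 1.938 Mm.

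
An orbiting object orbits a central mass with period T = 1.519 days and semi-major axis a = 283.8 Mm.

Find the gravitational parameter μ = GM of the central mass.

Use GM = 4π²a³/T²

Convert to SI: T = 1.519 days = 131242 s; a = 283.8 Mm = 2.838e+08 m.
GM = 4π² · a³ / T².
GM = 4π² · (2.838e+08)³ / (131242)² m³/s² ≈ 5.239e+16 m³/s² = 5.239 × 10^16 m³/s².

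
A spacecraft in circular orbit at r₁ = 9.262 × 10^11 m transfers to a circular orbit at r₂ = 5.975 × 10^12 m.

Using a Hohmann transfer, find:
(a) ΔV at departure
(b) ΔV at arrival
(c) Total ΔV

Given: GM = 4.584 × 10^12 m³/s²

Transfer semi-major axis: a_t = (r₁ + r₂)/2 = (9.262e+11 + 5.975e+12)/2 = 3.4506e+12 m.
Circular speeds: v₁ = √(GM/r₁) = 2.22469 m/s, v₂ = √(GM/r₂) = 0.875898 m/s.
Transfer speeds (vis-viva v² = GM(2/r − 1/a_t)): v₁ᵗ = 2.92746 m/s, v₂ᵗ = 0.453794 m/s.
(a) ΔV₁ = |v₁ᵗ − v₁| ≈ 0.7028 m/s = 0.7028 m/s.
(b) ΔV₂ = |v₂ − v₂ᵗ| ≈ 0.4221 m/s = 0.4221 m/s.
(c) ΔV_total = ΔV₁ + ΔV₂ ≈ 1.125 m/s = 1.125 m/s.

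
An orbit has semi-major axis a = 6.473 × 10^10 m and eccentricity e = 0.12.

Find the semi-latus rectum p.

p = a (1 − e²).
p = 6.473e+10 · (1 − (0.12)²) = 6.473e+10 · 0.9856 ≈ 6.38e+10 m = 6.38 × 10^10 m.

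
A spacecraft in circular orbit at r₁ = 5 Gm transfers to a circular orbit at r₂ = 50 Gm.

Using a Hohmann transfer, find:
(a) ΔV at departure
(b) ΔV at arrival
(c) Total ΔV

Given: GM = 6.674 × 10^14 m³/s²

Convert to SI: r₁ = 5 Gm = 5e+09 m; r₂ = 50 Gm = 5e+10 m.
Transfer semi-major axis: a_t = (r₁ + r₂)/2 = (5e+09 + 5e+10)/2 = 2.75e+10 m.
Circular speeds: v₁ = √(GM/r₁) = 365.349 m/s, v₂ = √(GM/r₂) = 115.534 m/s.
Transfer speeds (vis-viva v² = GM(2/r − 1/a_t)): v₁ᵗ = 492.637 m/s, v₂ᵗ = 49.2637 m/s.
(a) ΔV₁ = |v₁ᵗ − v₁| ≈ 127.3 m/s = 127.3 m/s.
(b) ΔV₂ = |v₂ − v₂ᵗ| ≈ 66.27 m/s = 66.27 m/s.
(c) ΔV_total = ΔV₁ + ΔV₂ ≈ 193.6 m/s = 193.6 m/s.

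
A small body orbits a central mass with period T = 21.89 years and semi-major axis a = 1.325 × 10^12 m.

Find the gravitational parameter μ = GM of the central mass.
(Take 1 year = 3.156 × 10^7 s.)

Convert to SI: T = 21.89 years = 6.90848e+08 s.
GM = 4π² · a³ / T².
GM = 4π² · (1.325e+12)³ / (6.90848e+08)² m³/s² ≈ 1.924e+20 m³/s² = 1.924 × 10^20 m³/s².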